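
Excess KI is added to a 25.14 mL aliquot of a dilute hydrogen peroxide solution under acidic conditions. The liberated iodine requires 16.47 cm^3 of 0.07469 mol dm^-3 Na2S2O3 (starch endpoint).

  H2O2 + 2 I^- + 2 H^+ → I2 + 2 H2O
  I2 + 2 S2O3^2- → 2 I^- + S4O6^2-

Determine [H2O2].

n(S2O3^2-) = 0.01647 × 0.07469 = 1.230 × 10^-3 mol
n(I2) = n(S2O3^2-)/2 = 6.151 × 10^-4 mol
n(H2O2) in the aliquot = 6.151 × 10^-4 mol (1:1 ratio)
[H2O2] = 6.151 × 10^-4 / 0.02514 = 0.02447 mol/L

0.02447 mol/L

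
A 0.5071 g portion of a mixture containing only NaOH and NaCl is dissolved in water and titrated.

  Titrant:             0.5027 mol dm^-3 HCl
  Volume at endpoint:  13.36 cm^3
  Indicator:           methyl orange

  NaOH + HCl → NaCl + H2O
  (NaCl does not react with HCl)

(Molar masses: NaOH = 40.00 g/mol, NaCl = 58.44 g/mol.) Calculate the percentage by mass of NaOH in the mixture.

52.98 %

n(HCl) = 0.01336 × 0.5027 = 6.716 × 10^-3 mol
Let x = n(NaOH), y = n(NaCl).
Titrant: 1x = 6.716 × 10^-3;  mass: 40.00x + 58.44y = 0.5071
Solving, x = 6.716 × 10^-3 mol, y = 4.080 × 10^-3 mol
mass of NaOH = 6.716 × 10^-3 × 40.00 = 0.2686 g
% NaOH = 0.2686 / 0.5071 × 100 = 52.98 %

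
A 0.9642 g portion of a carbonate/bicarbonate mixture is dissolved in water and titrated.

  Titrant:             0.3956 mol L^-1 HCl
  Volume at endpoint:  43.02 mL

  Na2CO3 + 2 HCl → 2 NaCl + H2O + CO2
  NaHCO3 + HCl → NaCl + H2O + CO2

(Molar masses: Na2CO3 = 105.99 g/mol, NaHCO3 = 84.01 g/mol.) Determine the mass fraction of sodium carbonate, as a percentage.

n(HCl) = 0.04302 × 0.3956 = 0.01702 mol
Let x = n(Na2CO3), y = n(NaHCO3).
Titrant: 2x + 1y = 0.01702;  mass: 105.99x + 84.01y = 0.9642
Solving, x = 7.505 × 10^-3 mol, y = 2.008 × 10^-3 mol
mass of Na2CO3 = 7.505 × 10^-3 × 105.99 = 0.7955 g
% Na2CO3 = 0.7955 / 0.9642 × 100 = 82.50 %

82.50 %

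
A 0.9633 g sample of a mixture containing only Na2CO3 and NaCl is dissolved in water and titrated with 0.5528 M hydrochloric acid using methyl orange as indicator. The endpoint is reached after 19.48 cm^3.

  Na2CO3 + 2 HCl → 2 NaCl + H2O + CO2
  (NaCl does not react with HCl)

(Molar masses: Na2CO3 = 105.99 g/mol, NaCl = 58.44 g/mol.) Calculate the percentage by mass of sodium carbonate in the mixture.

n(HCl) = 0.01948 × 0.5528 = 0.01077 mol
Let x = n(Na2CO3), y = n(NaCl).
Titrant: 2x = 0.01077;  mass: 105.99x + 58.44y = 0.9633
Solving, x = 5.384 × 10^-3 mol, y = 6.718 × 10^-3 mol
mass of Na2CO3 = 5.384 × 10^-3 × 105.99 = 0.5707 g
% Na2CO3 = 0.5707 / 0.9633 × 100 = 59.24 %

59.24 %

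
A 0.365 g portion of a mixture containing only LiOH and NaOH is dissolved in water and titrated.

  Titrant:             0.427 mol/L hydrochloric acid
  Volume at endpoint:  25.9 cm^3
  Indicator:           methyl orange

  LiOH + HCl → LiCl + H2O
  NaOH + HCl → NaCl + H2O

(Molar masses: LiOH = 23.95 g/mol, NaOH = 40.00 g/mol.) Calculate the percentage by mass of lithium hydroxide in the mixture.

n(HCl) = 0.0259 × 0.427 = 0.0111 mol
Let x = n(LiOH), y = n(NaOH).
Titrant: 1x + 1y = 0.0111;  mass: 23.95x + 40.00y = 0.365
Solving, x = 4.82 × 10^-3 mol, y = 6.24 × 10^-3 mol
mass of LiOH = 4.82 × 10^-3 × 23.95 = 0.115 g
% LiOH = 0.115 / 0.365 × 100 = 31.6 %

31.6 %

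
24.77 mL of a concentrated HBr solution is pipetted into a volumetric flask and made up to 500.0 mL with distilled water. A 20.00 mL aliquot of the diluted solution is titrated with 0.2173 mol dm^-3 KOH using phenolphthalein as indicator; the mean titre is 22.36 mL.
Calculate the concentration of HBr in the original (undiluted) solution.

HBr + KOH → KBr + H2O
n(KOH) = 0.02236 × 0.2173 = 4.859 × 10^-3 mol
n(HBr) in the aliquot = 4.859 × 10^-3 mol (1:1 ratio)
[HBr]_dilute = 4.859 × 10^-3 / 0.02000 = 0.2429 mol/L
Dilution factor = 500.0 / 24.77 = 20.19
[HBr]_stock = 0.2429 × 20.19 = 4.904 mol/L

4.904 mol/L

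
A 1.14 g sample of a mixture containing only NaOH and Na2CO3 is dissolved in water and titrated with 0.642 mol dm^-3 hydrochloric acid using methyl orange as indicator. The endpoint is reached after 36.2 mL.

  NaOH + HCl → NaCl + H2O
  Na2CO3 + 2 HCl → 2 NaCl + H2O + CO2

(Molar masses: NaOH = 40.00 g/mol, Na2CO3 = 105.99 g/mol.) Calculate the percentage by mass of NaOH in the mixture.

24.7 %

n(HCl) = 0.0362 × 0.642 = 0.0232 mol
Let x = n(NaOH), y = n(Na2CO3).
Titrant: 1x + 2y = 0.0232;  mass: 40.00x + 105.99y = 1.14
Solving, x = 7.05 × 10^-3 mol, y = 8.09 × 10^-3 mol
mass of NaOH = 7.05 × 10^-3 × 40.00 = 0.282 g
% NaOH = 0.282 / 1.14 × 100 = 24.7 %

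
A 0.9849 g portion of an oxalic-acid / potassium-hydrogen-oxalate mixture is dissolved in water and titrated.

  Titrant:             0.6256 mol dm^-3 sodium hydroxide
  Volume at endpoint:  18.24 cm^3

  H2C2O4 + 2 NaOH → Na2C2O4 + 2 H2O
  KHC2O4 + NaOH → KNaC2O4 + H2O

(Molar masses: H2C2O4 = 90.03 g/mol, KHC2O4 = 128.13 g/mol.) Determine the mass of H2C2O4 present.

0.2584 g

n(NaOH) = 0.01824 × 0.6256 = 0.01141 mol
Let x = n(H2C2O4), y = n(KHC2O4).
Titrant: 2x + 1y = 0.01141;  mass: 90.03x + 128.13y = 0.9849
Solving, x = 2.871 × 10^-3 mol, y = 5.670 × 10^-3 mol
mass of H2C2O4 = 2.871 × 10^-3 × 90.03 = 0.2584 g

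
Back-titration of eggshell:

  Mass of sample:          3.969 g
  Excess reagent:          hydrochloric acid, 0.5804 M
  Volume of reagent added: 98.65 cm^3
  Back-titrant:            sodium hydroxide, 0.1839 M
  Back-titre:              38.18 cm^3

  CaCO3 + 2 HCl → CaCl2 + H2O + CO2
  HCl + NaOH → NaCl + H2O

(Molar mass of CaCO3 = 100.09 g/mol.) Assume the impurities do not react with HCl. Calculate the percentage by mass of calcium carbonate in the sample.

63.34 %

n(HCl) added = 0.09865 × 0.5804 = 0.05726 mol
n(NaOH) used in back-titration = 0.03818 × 0.1839 = 7.021 × 10^-3 mol
n(HCl) left over = 7.021 × 10^-3 mol (1:1 ratio)
n(HCl) consumed by analyte = 0.05726 − 7.021 × 10^-3 = 0.05024 mol
From the 1:2 ratio, n(CaCO3) = 1/2 × 0.05024 = 0.02512 mol
mass of CaCO3 = 0.02512 × 100.09 = 2.514 g
% CaCO3 = 2.514 / 3.969 × 100 = 63.34 %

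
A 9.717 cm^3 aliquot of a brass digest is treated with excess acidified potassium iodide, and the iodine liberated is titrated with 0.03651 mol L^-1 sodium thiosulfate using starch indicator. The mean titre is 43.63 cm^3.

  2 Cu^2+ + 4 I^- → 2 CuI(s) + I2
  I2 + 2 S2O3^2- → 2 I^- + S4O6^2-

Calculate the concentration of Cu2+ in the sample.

n(S2O3^2-) = 0.04363 × 0.03651 = 1.593 × 10^-3 mol
n(I2) = n(S2O3^2-)/2 = 7.965 × 10^-4 mol
From the 2:1 ratio, n(Cu2+) in the aliquot = 2/1 × 7.965 × 10^-4 = 1.593 × 10^-3 mol
[Cu2+] = 1.593 × 10^-3 / 0.009717 = 0.1639 mol/L

0.1639 mol/L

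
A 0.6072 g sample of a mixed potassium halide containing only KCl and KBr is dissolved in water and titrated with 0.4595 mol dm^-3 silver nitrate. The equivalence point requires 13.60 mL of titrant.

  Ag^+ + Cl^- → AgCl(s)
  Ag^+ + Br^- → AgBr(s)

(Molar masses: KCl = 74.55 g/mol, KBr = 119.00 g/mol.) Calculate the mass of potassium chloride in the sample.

n(AgNO3) = 0.01360 × 0.4595 = 6.249 × 10^-3 mol
Let x = n(KCl), y = n(KBr).
Titrant: 1x + 1y = 6.249 × 10^-3;  mass: 74.55x + 119.00y = 0.6072
Solving, x = 3.070 × 10^-3 mol, y = 3.179 × 10^-3 mol
mass of KCl = 3.070 × 10^-3 × 74.55 = 0.2289 g

0.2289 g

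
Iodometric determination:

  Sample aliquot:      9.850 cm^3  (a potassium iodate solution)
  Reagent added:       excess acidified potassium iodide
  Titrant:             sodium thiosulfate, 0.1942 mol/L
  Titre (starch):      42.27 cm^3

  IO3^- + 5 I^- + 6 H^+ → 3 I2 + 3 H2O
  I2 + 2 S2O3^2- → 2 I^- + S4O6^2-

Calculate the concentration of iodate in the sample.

0.1389 mol/L

n(S2O3^2-) = 0.04227 × 0.1942 = 8.209 × 10^-3 mol
n(I2) = n(S2O3^2-)/2 = 4.104 × 10^-3 mol
From the 1:3 ratio, n(IO3^-) in the aliquot = 1/3 × 4.104 × 10^-3 = 1.368 × 10^-3 mol
[IO3^-] = 1.368 × 10^-3 / 0.009850 = 0.1389 mol/L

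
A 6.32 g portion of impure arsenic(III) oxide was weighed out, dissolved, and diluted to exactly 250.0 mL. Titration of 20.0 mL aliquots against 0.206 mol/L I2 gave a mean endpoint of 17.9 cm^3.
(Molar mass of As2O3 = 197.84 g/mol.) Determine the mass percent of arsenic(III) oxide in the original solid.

As2O3 + 2 I2 + 2 H2O → As2O5 + 4 HI
n(I2) per titration = 0.0179 × 0.206 = 3.69 × 10^-3 mol
From the 1:2 ratio, n(As2O3) in each aliquot = 1/2 × 3.69 × 10^-3 = 1.84 × 10^-3 mol
n(As2O3) in the whole flask = 1.84 × 10^-3 × 250.0/20.0 = 0.0230 mol
mass of As2O3 = 0.0230 × 197.84 = 4.56 g
% As2O3 = 4.56 / 6.32 × 100 = 72.1 %

72.1 %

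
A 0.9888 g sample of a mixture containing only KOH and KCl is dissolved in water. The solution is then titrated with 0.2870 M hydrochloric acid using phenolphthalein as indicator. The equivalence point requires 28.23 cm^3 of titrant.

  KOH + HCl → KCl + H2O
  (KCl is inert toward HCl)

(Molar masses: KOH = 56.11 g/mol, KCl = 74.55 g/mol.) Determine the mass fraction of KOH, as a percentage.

45.98 %

n(HCl) = 0.02823 × 0.2870 = 8.102 × 10^-3 mol
Let x = n(KOH), y = n(KCl).
Titrant: 1x = 8.102 × 10^-3;  mass: 56.11x + 74.55y = 0.9888
Solving, x = 8.102 × 10^-3 mol, y = 7.166 × 10^-3 mol
mass of KOH = 8.102 × 10^-3 × 56.11 = 0.4546 g
% KOH = 0.4546 / 0.9888 × 100 = 45.98 %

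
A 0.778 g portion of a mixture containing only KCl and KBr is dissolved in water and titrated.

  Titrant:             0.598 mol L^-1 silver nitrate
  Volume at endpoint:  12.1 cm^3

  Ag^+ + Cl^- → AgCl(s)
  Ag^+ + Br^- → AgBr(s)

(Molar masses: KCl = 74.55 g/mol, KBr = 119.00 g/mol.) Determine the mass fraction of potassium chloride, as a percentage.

n(AgNO3) = 0.0121 × 0.598 = 7.24 × 10^-3 mol
Let x = n(KCl), y = n(KBr).
Titrant: 1x + 1y = 7.24 × 10^-3;  mass: 74.55x + 119.00y = 0.778
Solving, x = 1.87 × 10^-3 mol, y = 5.37 × 10^-3 mol
mass of KCl = 1.87 × 10^-3 × 74.55 = 0.139 g
% KCl = 0.139 / 0.778 × 100 = 17.9 %

17.9 %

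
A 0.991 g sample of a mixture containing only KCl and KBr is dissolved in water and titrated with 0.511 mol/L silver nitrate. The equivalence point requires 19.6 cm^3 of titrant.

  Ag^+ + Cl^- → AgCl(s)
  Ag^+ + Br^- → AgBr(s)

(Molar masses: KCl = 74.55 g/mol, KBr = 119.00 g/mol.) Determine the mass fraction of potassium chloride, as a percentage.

34.0 %

n(AgNO3) = 0.0196 × 0.511 = 0.0100 mol
Let x = n(KCl), y = n(KBr).
Titrant: 1x + 1y = 0.0100;  mass: 74.55x + 119.00y = 0.991
Solving, x = 4.52 × 10^-3 mol, y = 5.50 × 10^-3 mol
mass of KCl = 4.52 × 10^-3 × 74.55 = 0.337 g
% KCl = 0.337 / 0.991 × 100 = 34.0 %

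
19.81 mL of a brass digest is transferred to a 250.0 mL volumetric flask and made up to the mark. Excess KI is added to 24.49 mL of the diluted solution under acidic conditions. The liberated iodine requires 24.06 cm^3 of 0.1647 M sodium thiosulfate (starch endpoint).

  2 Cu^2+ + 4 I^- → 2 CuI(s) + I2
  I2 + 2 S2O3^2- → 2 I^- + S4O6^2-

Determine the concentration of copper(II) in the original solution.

n(S2O3^2-) = 0.02406 × 0.1647 = 3.963 × 10^-3 mol
n(I2) = n(S2O3^2-)/2 = 1.981 × 10^-3 mol
From the 2:1 ratio, n(Cu2+) in the aliquot = 2/1 × 1.981 × 10^-3 = 3.963 × 10^-3 mol
[Cu2+]_dilute = 3.963 × 10^-3 / 0.02449 = 0.1618 mol/L
[Cu2+]_original = 0.1618 × 250.0/19.81 = 2.042 mol/L

2.042 M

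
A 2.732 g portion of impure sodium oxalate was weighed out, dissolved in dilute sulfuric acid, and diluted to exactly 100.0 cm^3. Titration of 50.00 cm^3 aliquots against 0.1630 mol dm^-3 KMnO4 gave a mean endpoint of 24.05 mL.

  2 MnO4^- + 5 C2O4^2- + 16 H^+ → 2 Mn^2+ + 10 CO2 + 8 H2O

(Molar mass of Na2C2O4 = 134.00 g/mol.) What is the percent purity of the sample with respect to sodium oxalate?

96.14 %

n(KMnO4) per titration = 0.02405 × 0.1630 = 3.920 × 10^-3 mol
From the 5:2 ratio, n(Na2C2O4) in each aliquot = 5/2 × 3.920 × 10^-3 = 9.800 × 10^-3 mol
n(Na2C2O4) in the whole flask = 9.800 × 10^-3 × 100.0/50.00 = 0.01960 mol
mass of Na2C2O4 = 0.01960 × 134.00 = 2.627 g
% Na2C2O4 = 2.627 / 2.732 × 100 = 96.14 %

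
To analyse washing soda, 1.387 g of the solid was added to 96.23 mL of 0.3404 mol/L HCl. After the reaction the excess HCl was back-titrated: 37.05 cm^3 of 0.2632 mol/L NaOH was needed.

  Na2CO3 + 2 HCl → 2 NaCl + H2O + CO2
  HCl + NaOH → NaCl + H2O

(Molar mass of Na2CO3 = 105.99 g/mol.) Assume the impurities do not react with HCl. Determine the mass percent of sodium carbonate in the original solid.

87.90 %

n(HCl) added = 0.09623 × 0.3404 = 0.03276 mol
n(NaOH) used in back-titration = 0.03705 × 0.2632 = 9.752 × 10^-3 mol
n(HCl) left over = 9.752 × 10^-3 mol (1:1 ratio)
n(HCl) consumed by analyte = 0.03276 − 9.752 × 10^-3 = 0.02301 mol
From the 1:2 ratio, n(Na2CO3) = 1/2 × 0.02301 = 0.01150 mol
mass of Na2CO3 = 0.01150 × 105.99 = 1.219 g
% Na2CO3 = 1.219 / 1.387 × 100 = 87.90 %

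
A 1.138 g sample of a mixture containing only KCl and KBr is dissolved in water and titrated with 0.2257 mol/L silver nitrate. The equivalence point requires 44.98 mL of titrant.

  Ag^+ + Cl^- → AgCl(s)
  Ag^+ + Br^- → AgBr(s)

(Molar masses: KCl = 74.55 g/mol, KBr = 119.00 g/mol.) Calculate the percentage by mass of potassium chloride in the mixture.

10.33 %

n(AgNO3) = 0.04498 × 0.2257 = 0.01015 mol
Let x = n(KCl), y = n(KBr).
Titrant: 1x + 1y = 0.01015;  mass: 74.55x + 119.00y = 1.138
Solving, x = 1.577 × 10^-3 mol, y = 8.575 × 10^-3 mol
mass of KCl = 1.577 × 10^-3 × 74.55 = 0.1175 g
% KCl = 0.1175 / 1.138 × 100 = 10.33 %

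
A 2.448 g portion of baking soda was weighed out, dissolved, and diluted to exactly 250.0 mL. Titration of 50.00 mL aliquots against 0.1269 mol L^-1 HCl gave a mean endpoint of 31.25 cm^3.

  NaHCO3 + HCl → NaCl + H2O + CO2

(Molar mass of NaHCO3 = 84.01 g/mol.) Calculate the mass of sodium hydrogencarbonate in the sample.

n(HCl) per titration = 0.03125 × 0.1269 = 3.966 × 10^-3 mol
n(NaHCO3) in each aliquot = 3.966 × 10^-3 mol (1:1 ratio)
n(NaHCO3) in the whole flask = 3.966 × 10^-3 × 250.0/50.00 = 0.01983 mol
mass of NaHCO3 = 0.01983 × 84.01 = 1.666 g

1.666 g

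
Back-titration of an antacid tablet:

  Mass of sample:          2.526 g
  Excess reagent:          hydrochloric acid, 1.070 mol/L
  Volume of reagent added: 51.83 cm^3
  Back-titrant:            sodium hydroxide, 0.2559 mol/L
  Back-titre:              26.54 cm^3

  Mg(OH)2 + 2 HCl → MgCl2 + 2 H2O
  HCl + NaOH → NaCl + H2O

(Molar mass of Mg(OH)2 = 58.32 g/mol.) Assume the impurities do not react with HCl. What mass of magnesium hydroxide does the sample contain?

n(HCl) added = 0.05183 × 1.070 = 0.05546 mol
n(NaOH) used in back-titration = 0.02654 × 0.2559 = 6.792 × 10^-3 mol
n(HCl) left over = 6.792 × 10^-3 mol (1:1 ratio)
n(HCl) consumed by analyte = 0.05546 − 6.792 × 10^-3 = 0.04867 mol
From the 1:2 ratio, n(Mg(OH)2) = 1/2 × 0.04867 = 0.02433 mol
mass of Mg(OH)2 = 0.02433 × 58.32 = 1.419 g

1.419 g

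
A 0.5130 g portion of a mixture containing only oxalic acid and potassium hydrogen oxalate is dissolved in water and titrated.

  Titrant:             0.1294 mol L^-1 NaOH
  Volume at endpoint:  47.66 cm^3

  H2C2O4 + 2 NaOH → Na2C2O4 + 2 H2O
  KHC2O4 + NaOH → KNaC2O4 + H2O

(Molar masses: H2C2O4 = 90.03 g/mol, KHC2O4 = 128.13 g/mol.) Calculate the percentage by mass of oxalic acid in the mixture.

29.27 %

n(NaOH) = 0.04766 × 0.1294 = 6.167 × 10^-3 mol
Let x = n(H2C2O4), y = n(KHC2O4).
Titrant: 2x + 1y = 6.167 × 10^-3;  mass: 90.03x + 128.13y = 0.5130
Solving, x = 1.668 × 10^-3 mol, y = 2.832 × 10^-3 mol
mass of H2C2O4 = 1.668 × 10^-3 × 90.03 = 0.1501 g
% H2C2O4 = 0.1501 / 0.5130 × 100 = 29.27 %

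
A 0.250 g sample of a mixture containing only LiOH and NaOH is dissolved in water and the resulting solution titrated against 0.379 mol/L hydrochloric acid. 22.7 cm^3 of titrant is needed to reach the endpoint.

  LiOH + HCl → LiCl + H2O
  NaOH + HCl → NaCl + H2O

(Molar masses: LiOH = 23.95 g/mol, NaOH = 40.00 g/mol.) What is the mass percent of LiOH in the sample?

56.2 %

n(HCl) = 0.0227 × 0.379 = 8.60 × 10^-3 mol
Let x = n(LiOH), y = n(NaOH).
Titrant: 1x + 1y = 8.60 × 10^-3;  mass: 23.95x + 40.00y = 0.250
Solving, x = 5.86 × 10^-3 mol, y = 2.74 × 10^-3 mol
mass of LiOH = 5.86 × 10^-3 × 23.95 = 0.140 g
% LiOH = 0.140 / 0.250 × 100 = 56.2 %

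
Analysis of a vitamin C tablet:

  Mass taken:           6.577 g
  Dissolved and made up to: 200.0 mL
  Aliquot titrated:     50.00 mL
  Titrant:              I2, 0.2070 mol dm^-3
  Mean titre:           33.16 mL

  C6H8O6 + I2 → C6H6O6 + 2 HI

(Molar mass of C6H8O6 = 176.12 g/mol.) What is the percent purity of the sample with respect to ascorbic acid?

n(I2) per titration = 0.03316 × 0.2070 = 6.864 × 10^-3 mol
n(C6H8O6) in each aliquot = 6.864 × 10^-3 mol (1:1 ratio)
n(C6H8O6) in the whole flask = 6.864 × 10^-3 × 200.0/50.00 = 0.02746 mol
mass of C6H8O6 = 0.02746 × 176.12 = 4.836 g
% C6H8O6 = 4.836 / 6.577 × 100 = 73.52 %

73.52 %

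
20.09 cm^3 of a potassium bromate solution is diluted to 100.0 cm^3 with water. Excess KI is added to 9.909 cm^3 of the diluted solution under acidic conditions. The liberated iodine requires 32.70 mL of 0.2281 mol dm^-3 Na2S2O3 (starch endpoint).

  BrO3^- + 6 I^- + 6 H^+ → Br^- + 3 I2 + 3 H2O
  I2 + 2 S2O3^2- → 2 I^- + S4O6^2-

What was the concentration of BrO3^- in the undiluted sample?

n(S2O3^2-) = 0.03270 × 0.2281 = 7.459 × 10^-3 mol
n(I2) = n(S2O3^2-)/2 = 3.729 × 10^-3 mol
From the 1:3 ratio, n(BrO3^-) in the aliquot = 1/3 × 3.729 × 10^-3 = 1.243 × 10^-3 mol
[BrO3^-]_dilute = 1.243 × 10^-3 / 0.009909 = 0.1255 mol/L
[BrO3^-]_original = 0.1255 × 100.0/20.09 = 0.6245 mol/L

0.6245 mol/L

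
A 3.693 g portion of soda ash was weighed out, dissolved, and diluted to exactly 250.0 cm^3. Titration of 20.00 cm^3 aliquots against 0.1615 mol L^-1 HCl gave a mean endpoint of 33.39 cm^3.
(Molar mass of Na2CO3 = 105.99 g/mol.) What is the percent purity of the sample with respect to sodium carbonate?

Na2CO3 + 2 HCl → 2 NaCl + H2O + CO2
n(HCl) per titration = 0.03339 × 0.1615 = 5.392 × 10^-3 mol
From the 1:2 ratio, n(Na2CO3) in each aliquot = 1/2 × 5.392 × 10^-3 = 2.696 × 10^-3 mol
n(Na2CO3) in the whole flask = 2.696 × 10^-3 × 250.0/20.00 = 0.03370 mol
mass of Na2CO3 = 0.03370 × 105.99 = 3.572 g
% Na2CO3 = 3.572 / 3.693 × 100 = 96.73 %

96.73 %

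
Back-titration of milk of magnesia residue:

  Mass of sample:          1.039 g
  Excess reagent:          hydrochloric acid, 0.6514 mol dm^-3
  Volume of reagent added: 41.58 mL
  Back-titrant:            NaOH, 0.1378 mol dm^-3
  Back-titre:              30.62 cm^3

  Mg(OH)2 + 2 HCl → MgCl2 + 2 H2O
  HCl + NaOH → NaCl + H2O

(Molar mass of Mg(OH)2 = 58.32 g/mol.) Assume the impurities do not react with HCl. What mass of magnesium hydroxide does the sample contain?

0.6668 g

n(HCl) added = 0.04158 × 0.6514 = 0.02709 mol
n(NaOH) used in back-titration = 0.03062 × 0.1378 = 4.219 × 10^-3 mol
n(HCl) left over = 4.219 × 10^-3 mol (1:1 ratio)
n(HCl) consumed by analyte = 0.02709 − 4.219 × 10^-3 = 0.02287 mol
From the 1:2 ratio, n(Mg(OH)2) = 1/2 × 0.02287 = 0.01143 mol
mass of Mg(OH)2 = 0.01143 × 58.32 = 0.6668 g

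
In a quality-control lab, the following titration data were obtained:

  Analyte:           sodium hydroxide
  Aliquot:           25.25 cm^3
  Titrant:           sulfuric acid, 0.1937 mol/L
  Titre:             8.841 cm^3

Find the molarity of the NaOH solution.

0.1356 mol/L

2 NaOH + H2SO4 → Na2SO4 + 2 H2O
n(H2SO4) = 0.008841 L × 0.1937 mol/L = 1.713 × 10^-3 mol
From the 2:1 mole ratio, n(NaOH) = 2/1 × 1.713 × 10^-3 = 3.425 × 10^-3 mol
[NaOH] = 3.425 × 10^-3 mol / 0.02525 L = 0.1356 mol/L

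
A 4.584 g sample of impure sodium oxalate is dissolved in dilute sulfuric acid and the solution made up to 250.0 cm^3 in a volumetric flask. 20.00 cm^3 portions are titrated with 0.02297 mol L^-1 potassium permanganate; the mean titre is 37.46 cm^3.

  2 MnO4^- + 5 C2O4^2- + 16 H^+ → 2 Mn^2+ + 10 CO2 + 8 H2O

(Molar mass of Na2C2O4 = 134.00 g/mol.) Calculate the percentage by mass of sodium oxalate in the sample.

n(KMnO4) per titration = 0.03746 × 0.02297 = 8.605 × 10^-4 mol
From the 5:2 ratio, n(Na2C2O4) in each aliquot = 5/2 × 8.605 × 10^-4 = 2.151 × 10^-3 mol
n(Na2C2O4) in the whole flask = 2.151 × 10^-3 × 250.0/20.00 = 0.02689 mol
mass of Na2C2O4 = 0.02689 × 134.00 = 3.603 g
% Na2C2O4 = 3.603 / 4.584 × 100 = 78.60 %

78.60 %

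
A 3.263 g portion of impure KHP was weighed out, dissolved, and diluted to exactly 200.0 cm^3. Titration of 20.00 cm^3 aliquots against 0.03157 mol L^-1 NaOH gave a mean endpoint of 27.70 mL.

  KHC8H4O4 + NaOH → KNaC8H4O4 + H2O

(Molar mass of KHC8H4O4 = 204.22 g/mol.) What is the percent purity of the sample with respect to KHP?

n(NaOH) per titration = 0.02770 × 0.03157 = 8.745 × 10^-4 mol
n(KHC8H4O4) in each aliquot = 8.745 × 10^-4 mol (1:1 ratio)
n(KHC8H4O4) in the whole flask = 8.745 × 10^-4 × 200.0/20.00 = 8.745 × 10^-3 mol
mass of KHC8H4O4 = 8.745 × 10^-3 × 204.22 = 1.786 g
% KHC8H4O4 = 1.786 / 3.263 × 100 = 54.73 %

54.73 %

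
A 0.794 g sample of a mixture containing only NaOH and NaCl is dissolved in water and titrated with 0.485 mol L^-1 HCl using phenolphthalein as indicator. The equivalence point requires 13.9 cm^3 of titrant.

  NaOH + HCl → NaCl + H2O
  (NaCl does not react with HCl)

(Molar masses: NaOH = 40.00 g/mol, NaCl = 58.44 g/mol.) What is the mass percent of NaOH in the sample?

34.0 %

n(HCl) = 0.0139 × 0.485 = 6.74 × 10^-3 mol
Let x = n(NaOH), y = n(NaCl).
Titrant: 1x = 6.74 × 10^-3;  mass: 40.00x + 58.44y = 0.794
Solving, x = 6.74 × 10^-3 mol, y = 8.97 × 10^-3 mol
mass of NaOH = 6.74 × 10^-3 × 40.00 = 0.270 g
% NaOH = 0.270 / 0.794 × 100 = 34.0 %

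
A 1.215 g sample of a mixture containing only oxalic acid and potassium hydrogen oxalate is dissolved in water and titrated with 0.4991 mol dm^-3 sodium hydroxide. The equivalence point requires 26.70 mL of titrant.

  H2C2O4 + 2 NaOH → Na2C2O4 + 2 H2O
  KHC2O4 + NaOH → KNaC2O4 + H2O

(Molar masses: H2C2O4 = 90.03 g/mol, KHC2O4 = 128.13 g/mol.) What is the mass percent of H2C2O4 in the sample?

21.95 %

n(NaOH) = 0.02670 × 0.4991 = 0.01333 mol
Let x = n(H2C2O4), y = n(KHC2O4).
Titrant: 2x + 1y = 0.01333;  mass: 90.03x + 128.13y = 1.215
Solving, x = 2.963 × 10^-3 mol, y = 7.401 × 10^-3 mol
mass of H2C2O4 = 2.963 × 10^-3 × 90.03 = 0.2667 g
% H2C2O4 = 0.2667 / 1.215 × 100 = 21.95 %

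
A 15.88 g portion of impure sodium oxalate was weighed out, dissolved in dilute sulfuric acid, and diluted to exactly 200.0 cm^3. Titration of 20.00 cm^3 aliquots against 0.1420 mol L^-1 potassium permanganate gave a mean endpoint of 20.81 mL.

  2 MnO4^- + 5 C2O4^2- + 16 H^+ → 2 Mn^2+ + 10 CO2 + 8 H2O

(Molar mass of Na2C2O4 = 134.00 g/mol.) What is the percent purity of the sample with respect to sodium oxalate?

62.34 %

n(KMnO4) per titration = 0.02081 × 0.1420 = 2.955 × 10^-3 mol
From the 5:2 ratio, n(Na2C2O4) in each aliquot = 5/2 × 2.955 × 10^-3 = 7.388 × 10^-3 mol
n(Na2C2O4) in the whole flask = 7.388 × 10^-3 × 200.0/20.00 = 0.07388 mol
mass of Na2C2O4 = 0.07388 × 134.00 = 9.899 g
% Na2C2O4 = 9.899 / 15.88 × 100 = 62.34 %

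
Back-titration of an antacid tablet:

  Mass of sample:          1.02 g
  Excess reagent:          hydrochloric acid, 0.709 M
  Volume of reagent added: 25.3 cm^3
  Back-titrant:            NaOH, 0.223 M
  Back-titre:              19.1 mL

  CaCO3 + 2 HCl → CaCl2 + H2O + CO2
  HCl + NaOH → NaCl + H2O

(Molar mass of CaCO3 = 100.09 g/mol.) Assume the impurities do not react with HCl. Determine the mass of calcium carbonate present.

0.685 g

n(HCl) added = 0.0253 × 0.709 = 0.0179 mol
n(NaOH) used in back-titration = 0.0191 × 0.223 = 4.26 × 10^-3 mol
n(HCl) left over = 4.26 × 10^-3 mol (1:1 ratio)
n(HCl) consumed by analyte = 0.0179 − 4.26 × 10^-3 = 0.0137 mol
From the 1:2 ratio, n(CaCO3) = 1/2 × 0.0137 = 6.84 × 10^-3 mol
mass of CaCO3 = 6.84 × 10^-3 × 100.09 = 0.685 g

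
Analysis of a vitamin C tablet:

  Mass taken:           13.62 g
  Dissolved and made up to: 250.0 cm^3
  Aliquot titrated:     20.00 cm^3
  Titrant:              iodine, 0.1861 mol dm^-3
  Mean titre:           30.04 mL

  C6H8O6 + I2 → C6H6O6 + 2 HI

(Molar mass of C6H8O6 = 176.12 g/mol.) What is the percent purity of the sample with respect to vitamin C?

90.36 %

n(I2) per titration = 0.03004 × 0.1861 = 5.590 × 10^-3 mol
n(C6H8O6) in each aliquot = 5.590 × 10^-3 mol (1:1 ratio)
n(C6H8O6) in the whole flask = 5.590 × 10^-3 × 250.0/20.00 = 0.06988 mol
mass of C6H8O6 = 0.06988 × 176.12 = 12.31 g
% C6H8O6 = 12.31 / 13.62 × 100 = 90.36 %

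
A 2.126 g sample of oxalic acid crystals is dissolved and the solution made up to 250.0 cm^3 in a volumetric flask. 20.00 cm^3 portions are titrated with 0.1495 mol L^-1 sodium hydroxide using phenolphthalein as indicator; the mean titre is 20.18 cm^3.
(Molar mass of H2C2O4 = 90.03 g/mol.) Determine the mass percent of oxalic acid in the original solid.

H2C2O4 + 2 NaOH → Na2C2O4 + 2 H2O
n(NaOH) per titration = 0.02018 × 0.1495 = 3.017 × 10^-3 mol
From the 1:2 ratio, n(H2C2O4) in each aliquot = 1/2 × 3.017 × 10^-3 = 1.508 × 10^-3 mol
n(H2C2O4) in the whole flask = 1.508 × 10^-3 × 250.0/20.00 = 0.01886 mol
mass of H2C2O4 = 0.01886 × 90.03 = 1.698 g
% H2C2O4 = 1.698 / 2.126 × 100 = 79.85 %

79.85 %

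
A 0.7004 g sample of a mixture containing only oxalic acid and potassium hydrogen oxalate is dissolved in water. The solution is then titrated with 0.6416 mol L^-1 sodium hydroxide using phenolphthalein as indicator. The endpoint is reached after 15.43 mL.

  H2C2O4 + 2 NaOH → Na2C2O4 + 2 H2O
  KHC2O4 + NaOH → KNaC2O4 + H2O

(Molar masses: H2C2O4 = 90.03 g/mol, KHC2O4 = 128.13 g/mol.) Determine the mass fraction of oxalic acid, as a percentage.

n(NaOH) = 0.01543 × 0.6416 = 9.900 × 10^-3 mol
Let x = n(H2C2O4), y = n(KHC2O4).
Titrant: 2x + 1y = 9.900 × 10^-3;  mass: 90.03x + 128.13y = 0.7004
Solving, x = 3.417 × 10^-3 mol, y = 3.065 × 10^-3 mol
mass of H2C2O4 = 3.417 × 10^-3 × 90.03 = 0.3077 g
% H2C2O4 = 0.3077 / 0.7004 × 100 = 43.93 %

43.93 %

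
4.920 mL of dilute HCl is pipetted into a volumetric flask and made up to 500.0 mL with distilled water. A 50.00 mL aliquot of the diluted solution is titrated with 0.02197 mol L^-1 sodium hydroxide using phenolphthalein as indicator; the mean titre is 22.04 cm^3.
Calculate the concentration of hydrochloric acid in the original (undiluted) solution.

HCl + NaOH → NaCl + H2O
n(NaOH) = 0.02204 × 0.02197 = 4.842 × 10^-4 mol
n(HCl) in the aliquot = 4.842 × 10^-4 mol (1:1 ratio)
[HCl]_dilute = 4.842 × 10^-4 / 0.05000 = 0.009684 mol/L
Dilution factor = 500.0 / 4.920 = 101.6
[HCl]_stock = 0.009684 × 101.6 = 0.9842 mol/L

0.9842 mol/L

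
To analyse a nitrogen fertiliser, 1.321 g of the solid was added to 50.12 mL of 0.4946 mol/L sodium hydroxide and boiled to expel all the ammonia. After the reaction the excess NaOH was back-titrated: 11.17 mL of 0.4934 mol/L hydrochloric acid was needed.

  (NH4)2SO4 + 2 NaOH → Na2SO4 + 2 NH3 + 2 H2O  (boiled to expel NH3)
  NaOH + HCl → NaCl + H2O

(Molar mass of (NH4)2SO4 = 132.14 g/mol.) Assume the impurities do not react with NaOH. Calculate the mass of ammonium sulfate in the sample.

1.274 g

n(NaOH) added = 0.05012 × 0.4946 = 0.02479 mol
n(HCl) used in back-titration = 0.01117 × 0.4934 = 5.511 × 10^-3 mol
n(NaOH) left over = 5.511 × 10^-3 mol (1:1 ratio)
n(NaOH) consumed by analyte = 0.02479 − 5.511 × 10^-3 = 0.01928 mol
From the 1:2 ratio, n((NH4)2SO4) = 1/2 × 0.01928 = 9.639 × 10^-3 mol
mass of (NH4)2SO4 = 9.639 × 10^-3 × 132.14 = 1.274 g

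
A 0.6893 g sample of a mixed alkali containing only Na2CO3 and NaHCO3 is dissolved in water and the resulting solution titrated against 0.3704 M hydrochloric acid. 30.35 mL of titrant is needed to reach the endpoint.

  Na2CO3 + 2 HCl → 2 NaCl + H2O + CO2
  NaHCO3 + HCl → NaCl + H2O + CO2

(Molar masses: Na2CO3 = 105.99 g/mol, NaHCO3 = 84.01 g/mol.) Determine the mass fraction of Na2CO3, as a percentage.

n(HCl) = 0.03035 × 0.3704 = 0.01124 mol
Let x = n(Na2CO3), y = n(NaHCO3).
Titrant: 2x + 1y = 0.01124;  mass: 105.99x + 84.01y = 0.6893
Solving, x = 4.113 × 10^-3 mol, y = 3.016 × 10^-3 mol
mass of Na2CO3 = 4.113 × 10^-3 × 105.99 = 0.4359 g
% Na2CO3 = 0.4359 / 0.6893 × 100 = 63.24 %

63.24 %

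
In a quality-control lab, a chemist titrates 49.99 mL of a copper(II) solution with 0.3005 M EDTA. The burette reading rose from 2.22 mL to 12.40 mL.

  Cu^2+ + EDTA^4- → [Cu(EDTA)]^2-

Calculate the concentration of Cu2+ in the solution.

n(EDTA) = 0.01018 L × 0.3005 mol/L = 3.059 × 10^-3 mol
n(Cu2+) = 3.059 × 10^-3 mol (1:1 mole ratio)
[Cu2+] = 3.059 × 10^-3 mol / 0.04999 L = 0.06119 mol/L

0.06119 M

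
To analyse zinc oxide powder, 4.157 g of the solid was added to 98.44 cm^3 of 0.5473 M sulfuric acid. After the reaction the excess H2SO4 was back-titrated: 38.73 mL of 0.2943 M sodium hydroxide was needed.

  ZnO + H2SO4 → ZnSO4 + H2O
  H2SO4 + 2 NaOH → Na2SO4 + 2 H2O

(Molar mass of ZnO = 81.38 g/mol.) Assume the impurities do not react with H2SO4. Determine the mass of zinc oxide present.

n(H2SO4) added = 0.09844 × 0.5473 = 0.05388 mol
n(NaOH) used in back-titration = 0.03873 × 0.2943 = 0.01140 mol
From the 1:2 ratio, n(H2SO4) left over = 1/2 × 0.01140 = 5.699 × 10^-3 mol
n(H2SO4) consumed by analyte = 0.05388 − 5.699 × 10^-3 = 0.04818 mol
n(ZnO) = 0.04818 mol (1:1 ratio)
mass of ZnO = 0.04818 × 81.38 = 3.921 g

3.921 g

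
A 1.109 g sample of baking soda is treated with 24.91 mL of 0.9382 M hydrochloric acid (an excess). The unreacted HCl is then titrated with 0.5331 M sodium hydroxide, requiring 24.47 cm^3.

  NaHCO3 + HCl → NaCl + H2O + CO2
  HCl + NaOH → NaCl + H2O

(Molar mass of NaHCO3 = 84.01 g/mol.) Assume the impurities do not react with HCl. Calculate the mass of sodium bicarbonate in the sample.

0.8675 g

n(HCl) added = 0.02491 × 0.9382 = 0.02337 mol
n(NaOH) used in back-titration = 0.02447 × 0.5331 = 0.01304 mol
n(HCl) left over = 0.01304 mol (1:1 ratio)
n(HCl) consumed by analyte = 0.02337 − 0.01304 = 0.01033 mol
n(NaHCO3) = 0.01033 mol (1:1 ratio)
mass of NaHCO3 = 0.01033 × 84.01 = 0.8675 g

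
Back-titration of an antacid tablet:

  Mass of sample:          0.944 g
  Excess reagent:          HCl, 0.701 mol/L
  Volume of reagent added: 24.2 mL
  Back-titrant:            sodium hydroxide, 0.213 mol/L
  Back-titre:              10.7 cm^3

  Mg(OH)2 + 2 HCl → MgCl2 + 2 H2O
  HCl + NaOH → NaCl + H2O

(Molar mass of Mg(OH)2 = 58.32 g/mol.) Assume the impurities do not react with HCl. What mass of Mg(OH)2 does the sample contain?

0.428 g

n(HCl) added = 0.0242 × 0.701 = 0.0170 mol
n(NaOH) used in back-titration = 0.0107 × 0.213 = 2.28 × 10^-3 mol
n(HCl) left over = 2.28 × 10^-3 mol (1:1 ratio)
n(HCl) consumed by analyte = 0.0170 − 2.28 × 10^-3 = 0.0147 mol
From the 1:2 ratio, n(Mg(OH)2) = 1/2 × 0.0147 = 7.34 × 10^-3 mol
mass of Mg(OH)2 = 7.34 × 10^-3 × 58.32 = 0.428 g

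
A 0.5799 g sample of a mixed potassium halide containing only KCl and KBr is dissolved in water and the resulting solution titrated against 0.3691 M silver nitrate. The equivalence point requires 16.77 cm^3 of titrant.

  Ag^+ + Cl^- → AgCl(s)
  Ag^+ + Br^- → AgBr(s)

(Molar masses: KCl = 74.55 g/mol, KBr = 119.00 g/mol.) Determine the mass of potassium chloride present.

0.2628 g

n(AgNO3) = 0.01677 × 0.3691 = 6.190 × 10^-3 mol
Let x = n(KCl), y = n(KBr).
Titrant: 1x + 1y = 6.190 × 10^-3;  mass: 74.55x + 119.00y = 0.5799
Solving, x = 3.525 × 10^-3 mol, y = 2.665 × 10^-3 mol
mass of KCl = 3.525 × 10^-3 × 74.55 = 0.2628 g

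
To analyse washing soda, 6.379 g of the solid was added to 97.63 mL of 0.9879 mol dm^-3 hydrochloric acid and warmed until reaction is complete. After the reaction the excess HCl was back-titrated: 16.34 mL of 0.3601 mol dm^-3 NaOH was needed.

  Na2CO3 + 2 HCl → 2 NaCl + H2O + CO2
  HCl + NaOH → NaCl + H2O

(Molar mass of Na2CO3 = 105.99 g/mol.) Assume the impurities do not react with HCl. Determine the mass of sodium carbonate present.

4.799 g

n(HCl) added = 0.09763 × 0.9879 = 0.09645 mol
n(NaOH) used in back-titration = 0.01634 × 0.3601 = 5.884 × 10^-3 mol
n(HCl) left over = 5.884 × 10^-3 mol (1:1 ratio)
n(HCl) consumed by analyte = 0.09645 − 5.884 × 10^-3 = 0.09056 mol
From the 1:2 ratio, n(Na2CO3) = 1/2 × 0.09056 = 0.04528 mol
mass of Na2CO3 = 0.04528 × 105.99 = 4.799 g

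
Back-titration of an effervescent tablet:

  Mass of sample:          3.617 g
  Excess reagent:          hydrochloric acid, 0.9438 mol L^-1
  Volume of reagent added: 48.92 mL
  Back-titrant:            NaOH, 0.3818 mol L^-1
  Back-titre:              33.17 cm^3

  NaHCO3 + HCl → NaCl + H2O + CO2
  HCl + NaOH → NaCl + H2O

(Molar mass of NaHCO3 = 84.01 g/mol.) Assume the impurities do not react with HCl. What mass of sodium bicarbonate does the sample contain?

2.815 g

n(HCl) added = 0.04892 × 0.9438 = 0.04617 mol
n(NaOH) used in back-titration = 0.03317 × 0.3818 = 0.01266 mol
n(HCl) left over = 0.01266 mol (1:1 ratio)
n(HCl) consumed by analyte = 0.04617 − 0.01266 = 0.03351 mol
n(NaHCO3) = 0.03351 mol (1:1 ratio)
mass of NaHCO3 = 0.03351 × 84.01 = 2.815 g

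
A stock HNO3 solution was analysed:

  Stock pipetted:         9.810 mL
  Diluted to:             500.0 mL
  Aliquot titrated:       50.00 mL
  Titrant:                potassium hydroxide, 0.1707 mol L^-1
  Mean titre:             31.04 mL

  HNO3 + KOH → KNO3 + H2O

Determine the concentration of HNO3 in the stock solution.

n(KOH) = 0.03104 × 0.1707 = 5.299 × 10^-3 mol
n(HNO3) in the aliquot = 5.299 × 10^-3 mol (1:1 ratio)
[HNO3]_dilute = 5.299 × 10^-3 / 0.05000 = 0.1060 mol/L
Dilution factor = 500.0 / 9.810 = 50.97
[HNO3]_stock = 0.1060 × 50.97 = 5.401 mol/L

5.401 mol/L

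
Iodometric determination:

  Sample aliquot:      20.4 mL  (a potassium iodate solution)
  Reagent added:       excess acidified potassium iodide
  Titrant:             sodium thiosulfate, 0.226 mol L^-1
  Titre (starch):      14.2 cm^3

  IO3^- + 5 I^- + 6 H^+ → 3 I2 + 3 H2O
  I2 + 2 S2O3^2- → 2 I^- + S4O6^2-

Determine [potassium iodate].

0.0262 mol/L

n(S2O3^2-) = 0.0142 × 0.226 = 3.21 × 10^-3 mol
n(I2) = n(S2O3^2-)/2 = 1.60 × 10^-3 mol
From the 1:3 ratio, n(IO3^-) in the aliquot = 1/3 × 1.60 × 10^-3 = 5.35 × 10^-4 mol
[IO3^-] = 5.35 × 10^-4 / 0.0204 = 0.0262 mol/L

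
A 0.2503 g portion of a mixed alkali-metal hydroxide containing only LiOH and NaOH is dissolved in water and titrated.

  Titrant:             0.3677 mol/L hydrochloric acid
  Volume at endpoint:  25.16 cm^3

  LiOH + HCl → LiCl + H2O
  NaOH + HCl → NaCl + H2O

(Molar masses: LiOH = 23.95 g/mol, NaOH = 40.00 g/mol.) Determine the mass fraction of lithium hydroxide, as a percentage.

n(HCl) = 0.02516 × 0.3677 = 9.251 × 10^-3 mol
Let x = n(LiOH), y = n(NaOH).
Titrant: 1x + 1y = 9.251 × 10^-3;  mass: 23.95x + 40.00y = 0.2503
Solving, x = 7.461 × 10^-3 mol, y = 1.790 × 10^-3 mol
mass of LiOH = 7.461 × 10^-3 × 23.95 = 0.1787 g
% LiOH = 0.1787 / 0.2503 × 100 = 71.39 %

71.39 %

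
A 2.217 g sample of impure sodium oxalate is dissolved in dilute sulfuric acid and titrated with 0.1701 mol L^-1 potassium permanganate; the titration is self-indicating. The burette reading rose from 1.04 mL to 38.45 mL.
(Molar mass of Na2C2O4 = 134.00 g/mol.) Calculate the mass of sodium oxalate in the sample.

2.132 g

2 MnO4^- + 5 C2O4^2- + 16 H^+ → 2 Mn^2+ + 10 CO2 + 8 H2O
n(KMnO4) = 0.03741 L × 0.1701 mol/L = 6.363 × 10^-3 mol
From the 5:2 ratio, n(Na2C2O4) = 5/2 × 6.363 × 10^-3 = 0.01591 mol
mass of Na2C2O4 = 0.01591 × 134.00 g/mol = 2.132 g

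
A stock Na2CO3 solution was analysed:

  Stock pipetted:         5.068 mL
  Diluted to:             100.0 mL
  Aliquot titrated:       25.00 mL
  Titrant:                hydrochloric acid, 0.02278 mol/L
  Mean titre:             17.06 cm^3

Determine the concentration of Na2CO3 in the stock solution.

0.1534 mol/L

Na2CO3 + 2 HCl → 2 NaCl + H2O + CO2
n(HCl) = 0.01706 × 0.02278 = 3.886 × 10^-4 mol
From the 1:2 ratio, n(Na2CO3) in the aliquot = 1/2 × 3.886 × 10^-4 = 1.943 × 10^-4 mol
[Na2CO3]_dilute = 1.943 × 10^-4 / 0.02500 = 0.007773 mol/L
Dilution factor = 100.0 / 5.068 = 19.73
[Na2CO3]_stock = 0.007773 × 19.73 = 0.1534 mol/L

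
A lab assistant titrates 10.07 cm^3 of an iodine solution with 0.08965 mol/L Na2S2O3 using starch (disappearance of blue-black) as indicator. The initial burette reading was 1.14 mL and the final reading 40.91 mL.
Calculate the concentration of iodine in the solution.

0.1770 mol/L

I2 + 2 S2O3^2- → 2 I^- + S4O6^2-
n(Na2S2O3) = 0.03977 L × 0.08965 mol/L = 3.565 × 10^-3 mol
From the 1:2 mole ratio, n(I2) = 1/2 × 3.565 × 10^-3 = 1.783 × 10^-3 mol
[I2] = 1.783 × 10^-3 mol / 0.01007 L = 0.1770 mol/L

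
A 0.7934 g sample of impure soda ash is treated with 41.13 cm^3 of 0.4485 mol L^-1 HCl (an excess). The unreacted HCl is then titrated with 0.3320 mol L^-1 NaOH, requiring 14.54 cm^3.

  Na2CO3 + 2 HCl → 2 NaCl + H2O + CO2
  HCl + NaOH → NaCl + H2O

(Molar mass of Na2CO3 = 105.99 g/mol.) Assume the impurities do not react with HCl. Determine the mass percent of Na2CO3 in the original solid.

90.97 %

n(HCl) added = 0.04113 × 0.4485 = 0.01845 mol
n(NaOH) used in back-titration = 0.01454 × 0.3320 = 4.827 × 10^-3 mol
n(HCl) left over = 4.827 × 10^-3 mol (1:1 ratio)
n(HCl) consumed by analyte = 0.01845 − 4.827 × 10^-3 = 0.01362 mol
From the 1:2 ratio, n(Na2CO3) = 1/2 × 0.01362 = 6.810 × 10^-3 mol
mass of Na2CO3 = 6.810 × 10^-3 × 105.99 = 0.7218 g
% Na2CO3 = 0.7218 / 0.7934 × 100 = 90.97 %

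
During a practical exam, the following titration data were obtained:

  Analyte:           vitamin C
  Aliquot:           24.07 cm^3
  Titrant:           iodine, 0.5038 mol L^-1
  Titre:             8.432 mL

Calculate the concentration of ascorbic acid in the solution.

C6H8O6 + I2 → C6H6O6 + 2 HI
n(I2) = 0.008432 L × 0.5038 mol/L = 4.248 × 10^-3 mol
n(C6H8O6) = 4.248 × 10^-3 mol (1:1 mole ratio)
[C6H8O6] = 4.248 × 10^-3 mol / 0.02407 L = 0.1765 mol/L

0.1765 mol/L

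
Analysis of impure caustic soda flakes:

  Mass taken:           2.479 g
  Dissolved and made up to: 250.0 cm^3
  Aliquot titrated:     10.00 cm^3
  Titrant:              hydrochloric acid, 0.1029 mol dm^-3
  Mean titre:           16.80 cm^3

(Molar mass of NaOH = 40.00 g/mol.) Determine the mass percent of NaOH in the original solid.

NaOH + HCl → NaCl + H2O
n(HCl) per titration = 0.01680 × 0.1029 = 1.729 × 10^-3 mol
n(NaOH) in each aliquot = 1.729 × 10^-3 mol (1:1 ratio)
n(NaOH) in the whole flask = 1.729 × 10^-3 × 250.0/10.00 = 0.04322 mol
mass of NaOH = 0.04322 × 40.00 = 1.729 g
% NaOH = 1.729 / 2.479 × 100 = 69.73 %

69.73 %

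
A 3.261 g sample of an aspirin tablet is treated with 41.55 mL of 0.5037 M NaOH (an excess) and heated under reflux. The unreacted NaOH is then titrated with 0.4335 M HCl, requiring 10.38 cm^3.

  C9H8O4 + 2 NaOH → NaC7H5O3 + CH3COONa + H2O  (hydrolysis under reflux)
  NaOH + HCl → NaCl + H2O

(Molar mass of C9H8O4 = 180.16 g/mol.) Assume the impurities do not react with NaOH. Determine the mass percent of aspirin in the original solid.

45.38 %

n(NaOH) added = 0.04155 × 0.5037 = 0.02093 mol
n(HCl) used in back-titration = 0.01038 × 0.4335 = 4.500 × 10^-3 mol
n(NaOH) left over = 4.500 × 10^-3 mol (1:1 ratio)
n(NaOH) consumed by analyte = 0.02093 − 4.500 × 10^-3 = 0.01643 mol
From the 1:2 ratio, n(C9H8O4) = 1/2 × 0.01643 = 8.215 × 10^-3 mol
mass of C9H8O4 = 8.215 × 10^-3 × 180.16 = 1.480 g
% C9H8O4 = 1.480 / 3.261 × 100 = 45.38 %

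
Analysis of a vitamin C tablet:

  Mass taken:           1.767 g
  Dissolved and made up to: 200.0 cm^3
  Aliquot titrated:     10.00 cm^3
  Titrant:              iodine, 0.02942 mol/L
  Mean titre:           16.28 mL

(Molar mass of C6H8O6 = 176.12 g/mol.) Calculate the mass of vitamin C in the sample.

C6H8O6 + I2 → C6H6O6 + 2 HI
n(I2) per titration = 0.01628 × 0.02942 = 4.790 × 10^-4 mol
n(C6H8O6) in each aliquot = 4.790 × 10^-4 mol (1:1 ratio)
n(C6H8O6) in the whole flask = 4.790 × 10^-4 × 200.0/10.00 = 9.579 × 10^-3 mol
mass of C6H8O6 = 9.579 × 10^-3 × 176.12 = 1.687 g

1.687 g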